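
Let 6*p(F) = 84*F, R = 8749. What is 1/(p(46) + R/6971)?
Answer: 6971/4498073 ≈ 0.0015498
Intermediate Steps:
p(F) = 14*F (p(F) = (84*F)/6 = 14*F)
1/(p(46) + R/6971) = 1/(14*46 + 8749/6971) = 1/(644 + 8749*(1/6971)) = 1/(644 + 8749/6971) = 1/(4498073/6971) = 6971/4498073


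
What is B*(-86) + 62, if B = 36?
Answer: -3034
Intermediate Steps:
B*(-86) + 62 = 36*(-86) + 62 = -3096 + 62 = -3034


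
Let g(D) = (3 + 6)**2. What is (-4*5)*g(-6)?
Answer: -1620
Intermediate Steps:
g(D) = 81 (g(D) = 9**2 = 81)
(-4*5)*g(-6) = -4*5*81 = -20*81 = -1620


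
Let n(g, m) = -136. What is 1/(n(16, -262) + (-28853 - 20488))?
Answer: -1/49477 ≈ -2.0211e-5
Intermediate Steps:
1/(n(16, -262) + (-28853 - 20488)) = 1/(-136 + (-28853 - 20488)) = 1/(-136 - 49341) = 1/(-49477) = -1/49477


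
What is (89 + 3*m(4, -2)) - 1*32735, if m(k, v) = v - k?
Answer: -32664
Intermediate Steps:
(89 + 3*m(4, -2)) - 1*32735 = (89 + 3*(-2 - 1*4)) - 1*32735 = (89 + 3*(-2 - 4)) - 32735 = (89 + 3*(-6)) - 32735 = (89 - 18) - 32735 = 71 - 32735 = -32664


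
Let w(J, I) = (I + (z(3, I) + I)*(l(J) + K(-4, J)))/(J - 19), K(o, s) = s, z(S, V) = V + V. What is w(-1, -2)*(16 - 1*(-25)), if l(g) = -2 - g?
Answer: -41/2 ≈ -20.500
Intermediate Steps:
z(S, V) = 2*V
w(J, I) = -5*I/(-19 + J) (w(J, I) = (I + (2*I + I)*((-2 - J) + J))/(J - 19) = (I + (3*I)*(-2))/(-19 + J) = (I - 6*I)/(-19 + J) = (-5*I)/(-19 + J) = -5*I/(-19 + J))
w(-1, -2)*(16 - 1*(-25)) = (-5*(-2)/(-19 - 1))*(16 - 1*(-25)) = (-5*(-2)/(-20))*(16 + 25) = -5*(-2)*(-1/20)*41 = -½*41 = -41/2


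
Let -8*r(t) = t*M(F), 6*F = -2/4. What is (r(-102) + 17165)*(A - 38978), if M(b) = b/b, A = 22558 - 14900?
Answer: -538007130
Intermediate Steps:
A = 7658
F = -1/12 (F = (-2/4)/6 = (-2*1/4)/6 = (1/6)*(-1/2) = -1/12 ≈ -0.083333)
M(b) = 1
r(t) = -t/8
(r(-102) + 17165)*(A - 38978) = (-1/8*(-102) + 17165)*(7658 - 38978) = (51/4 + 17165)*(-31320) = (68711/4)*(-31320) = -538007130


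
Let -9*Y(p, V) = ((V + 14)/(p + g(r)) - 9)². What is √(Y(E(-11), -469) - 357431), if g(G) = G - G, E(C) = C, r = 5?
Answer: I*√389369095/33 ≈ 597.95*I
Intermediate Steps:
g(G) = 0
Y(p, V) = -(-9 + (14 + V)/p)²/9 (Y(p, V) = -((V + 14)/(p + 0) - 9)²/9 = -((14 + V)/p - 9)²/9 = -(-9 + (14 + V)/p)²/9)
√(Y(E(-11), -469) - 357431) = √(-⅑*(14 - 469 - 9*(-11))²/(-11)² - 357431) = √(-⅑*1/121*(14 - 469 + 99)² - 357431) = √(-⅑*1/121*(-356)² - 357431) = √(-⅑*1/121*126736 - 357431) = √(-126736/1089 - 357431) = √(-389369095/1089) = I*√389369095/33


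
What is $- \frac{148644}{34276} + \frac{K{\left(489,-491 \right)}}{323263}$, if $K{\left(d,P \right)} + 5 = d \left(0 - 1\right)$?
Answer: $- \frac{12017009429}{2770040647} \approx -4.3382$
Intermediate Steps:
$K{\left(d,P \right)} = -5 - d$ ($K{\left(d,P \right)} = -5 + d \left(0 - 1\right) = -5 + d \left(-1\right) = -5 - d$)
$- \frac{148644}{34276} + \frac{K{\left(489,-491 \right)}}{323263} = - \frac{148644}{34276} + \frac{-5 - 489}{323263} = \left(-148644\right) \frac{1}{34276} + \left(-5 - 489\right) \frac{1}{323263} = - \frac{37161}{8569} - \frac{494}{323263} = - \frac{12017009429}{2770040647}$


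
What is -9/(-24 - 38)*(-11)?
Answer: -99/62 ≈ -1.5968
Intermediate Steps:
-9/(-24 - 38)*(-11) = -9/(-62)*(-11) = -9*(-1/62)*(-11) = (9/62)*(-11) = -99/62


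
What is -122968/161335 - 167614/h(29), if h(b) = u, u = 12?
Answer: -13521740153/968010 ≈ -13969.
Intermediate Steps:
h(b) = 12
-122968/161335 - 167614/h(29) = -122968/161335 - 167614/12 = -122968*1/161335 - 167614*1/12 = -122968/161335 - 83807/6 = -13521740153/968010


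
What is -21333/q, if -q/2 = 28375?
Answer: 21333/56750 ≈ 0.37591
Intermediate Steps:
q = -56750 (q = -2*28375 = -56750)
-21333/q = -21333/(-56750) = -21333*(-1/56750) = 21333/56750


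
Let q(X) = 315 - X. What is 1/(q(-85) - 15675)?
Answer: -1/15275 ≈ -6.5466e-5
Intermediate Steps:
1/(q(-85) - 15675) = 1/((315 - 1*(-85)) - 15675) = 1/((315 + 85) - 15675) = 1/(400 - 15675) = 1/(-15275) = -1/15275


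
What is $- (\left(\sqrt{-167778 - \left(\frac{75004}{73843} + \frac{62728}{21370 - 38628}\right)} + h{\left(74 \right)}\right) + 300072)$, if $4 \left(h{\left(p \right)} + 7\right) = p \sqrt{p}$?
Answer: $-300065 - \frac{37 \sqrt{74}}{2} - \frac{17 i \sqrt{4810319395537461410}}{91027321} \approx -3.0022 \cdot 10^{5} - 409.6 i$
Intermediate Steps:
$h{\left(p \right)} = -7 + \frac{p^{\frac{3}{2}}}{4}$ ($h{\left(p \right)} = -7 + \frac{p \sqrt{p}}{4} = -7 + \frac{p^{\frac{3}{2}}}{4}$)
$- (\left(\sqrt{-167778 - \left(\frac{75004}{73843} + \frac{62728}{21370 - 38628}\right)} + h{\left(74 \right)}\right) + 300072) = - (\left(\sqrt{-167778 - \left(\frac{75004}{73843} + \frac{62728}{21370 - 38628}\right)} - \left(7 - \frac{74^{\frac{3}{2}}}{4}\right)\right) + 300072) = - (\left(\sqrt{-167778 - \left(\frac{75004}{73843} + \frac{62728}{21370 - 38628}\right)} - \left(7 - \frac{74 \sqrt{74}}{4}\right)\right) + 300072) = - (\left(\sqrt{-167778 - \left(\frac{75004}{73843} + \frac{62728}{-17258}\right)} - \left(7 - \frac{37 \sqrt{74}}{2}\right)\right) + 300072) = - (\left(\sqrt{-167778 - - \frac{1668802336}{637191247}} - \left(7 - \frac{37 \sqrt{74}}{2}\right)\right) + 300072) = - (\left(\sqrt{-167778 + \left(\frac{31364}{8629} - \frac{75004}{73843}\right)} - \left(7 - \frac{37 \sqrt{74}}{2}\right)\right) + 300072) = - (\left(\sqrt{-167778 + \frac{1668802336}{637191247}} - \left(7 - \frac{37 \sqrt{74}}{2}\right)\right) + 300072) = - (\left(\sqrt{- \frac{106905004236830}{637191247}} - \left(7 - \frac{37 \sqrt{74}}{2}\right)\right) + 300072) = - (\left(\frac{17 i \sqrt{4810319395537461410}}{91027321} - \left(7 - \frac{37 \sqrt{74}}{2}\right)\right) + 300072) = - (\left(-7 + \frac{37 \sqrt{74}}{2} + \frac{17 i \sqrt{4810319395537461410}}{91027321}\right) + 300072) = - (300065 + \frac{37 \sqrt{74}}{2} + \frac{17 i \sqrt{4810319395537461410}}{91027321}) = -300065 - \frac{37 \sqrt{74}}{2} - \frac{17 i \sqrt{4810319395537461410}}{91027321}$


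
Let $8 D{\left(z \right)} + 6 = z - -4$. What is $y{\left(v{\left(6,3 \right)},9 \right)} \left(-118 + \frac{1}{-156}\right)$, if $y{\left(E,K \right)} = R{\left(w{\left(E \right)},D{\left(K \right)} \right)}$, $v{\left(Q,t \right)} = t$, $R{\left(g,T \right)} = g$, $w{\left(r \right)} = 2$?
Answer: $- \frac{18409}{78} \approx -236.01$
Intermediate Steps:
$D{\left(z \right)} = - \frac{1}{4} + \frac{z}{8}$ ($D{\left(z \right)} = - \frac{3}{4} + \frac{z - -4}{8} = - \frac{3}{4} + \frac{z + 4}{8} = - \frac{3}{4} + \frac{4 + z}{8} = - \frac{3}{4} + \left(\frac{1}{2} + \frac{z}{8}\right) = - \frac{1}{4} + \frac{z}{8}$)
$y{\left(E,K \right)} = 2$
$y{\left(v{\left(6,3 \right)},9 \right)} \left(-118 + \frac{1}{-156}\right) = 2 \left(-118 + \frac{1}{-156}\right) = 2 \left(-118 - \frac{1}{156}\right) = 2 \left(- \frac{18409}{156}\right) = - \frac{18409}{78}$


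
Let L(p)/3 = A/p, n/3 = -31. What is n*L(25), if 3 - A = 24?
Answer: 5859/25 ≈ 234.36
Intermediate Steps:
A = -21 (A = 3 - 1*24 = 3 - 24 = -21)
n = -93 (n = 3*(-31) = -93)
L(p) = -63/p (L(p) = 3*(-21/p) = -63/p)
n*L(25) = -(-5859)/25 = -93*(-63/25) = 5859/25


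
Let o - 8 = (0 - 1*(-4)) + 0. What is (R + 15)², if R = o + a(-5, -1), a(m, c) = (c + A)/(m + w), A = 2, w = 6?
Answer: 784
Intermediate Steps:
a(m, c) = (2 + c)/(6 + m) (a(m, c) = (c + 2)/(m + 6) = (2 + c)/(6 + m))
o = 12 (o = 8 + ((0 - 1*(-4)) + 0) = 8 + ((0 + 4) + 0) = 8 + (4 + 0) = 8 + 4 = 12)
R = 13 (R = 12 + (2 - 1)/(6 - 5) = 12 + 1/1 = 12 + 1*1 = 12 + 1 = 13)
(R + 15)² = (13 + 15)² = 28² = 784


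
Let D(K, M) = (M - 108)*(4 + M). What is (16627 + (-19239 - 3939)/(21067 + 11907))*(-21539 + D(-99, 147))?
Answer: -4289942944000/16487 ≈ -2.6020e+8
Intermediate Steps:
D(K, M) = (-108 + M)*(4 + M)
(16627 + (-19239 - 3939)/(21067 + 11907))*(-21539 + D(-99, 147)) = (16627 + (-19239 - 3939)/(21067 + 11907))*(-21539 + (-432 + 147**2 - 104*147)) = (16627 - 23178/32974)*(-21539 + (-432 + 21609 - 15288)) = (16627 - 23178*1/32974)*(-21539 + 5889) = (16627 - 11589/16487)*(-15650) = (274117760/16487)*(-15650) = -4289942944000/16487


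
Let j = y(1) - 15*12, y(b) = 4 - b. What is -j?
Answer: 177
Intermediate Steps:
j = -177 (j = (4 - 1*1) - 15*12 = (4 - 1) - 180 = 3 - 180 = -177)
-j = -1*(-177) = 177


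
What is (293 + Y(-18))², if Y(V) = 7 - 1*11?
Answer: 83521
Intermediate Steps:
Y(V) = -4 (Y(V) = 7 - 11 = -4)
(293 + Y(-18))² = (293 - 4)² = 289² = 83521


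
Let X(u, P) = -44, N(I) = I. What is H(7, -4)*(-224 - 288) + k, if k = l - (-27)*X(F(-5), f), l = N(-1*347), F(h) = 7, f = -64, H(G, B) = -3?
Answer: 1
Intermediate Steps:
l = -347 (l = -1*347 = -347)
k = -1535 (k = -347 - (-27)*(-44) = -347 - 1*1188 = -347 - 1188 = -1535)
H(7, -4)*(-224 - 288) + k = -3*(-224 - 288) - 1535 = -3*(-512) - 1535 = 1536 - 1535 = 1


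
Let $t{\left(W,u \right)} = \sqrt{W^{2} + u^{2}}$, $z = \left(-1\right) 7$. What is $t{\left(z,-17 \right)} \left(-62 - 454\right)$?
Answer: $- 6708 \sqrt{2} \approx -9486.5$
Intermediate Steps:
$z = -7$
$t{\left(z,-17 \right)} \left(-62 - 454\right) = \sqrt{\left(-7\right)^{2} + \left(-17\right)^{2}} \left(-62 - 454\right) = \sqrt{49 + 289} \left(-516\right) = \sqrt{338} \left(-516\right) = 13 \sqrt{2} \left(-516\right) = - 6708 \sqrt{2}$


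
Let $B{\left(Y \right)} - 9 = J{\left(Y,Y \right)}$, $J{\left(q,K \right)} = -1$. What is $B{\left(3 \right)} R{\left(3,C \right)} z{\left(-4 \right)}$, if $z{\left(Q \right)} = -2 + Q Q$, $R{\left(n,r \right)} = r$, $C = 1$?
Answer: $112$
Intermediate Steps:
$B{\left(Y \right)} = 8$ ($B{\left(Y \right)} = 9 - 1 = 8$)
$z{\left(Q \right)} = -2 + Q^{2}$
$B{\left(3 \right)} R{\left(3,C \right)} z{\left(-4 \right)} = 8 \cdot 1 \left(-2 + \left(-4\right)^{2}\right) = 8 \left(-2 + 16\right) = 8 \cdot 14 = 112$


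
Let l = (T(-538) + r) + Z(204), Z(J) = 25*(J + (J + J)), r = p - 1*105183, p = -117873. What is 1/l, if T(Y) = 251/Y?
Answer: -538/111772979 ≈ -4.8133e-6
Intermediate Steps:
r = -223056 (r = -117873 - 1*105183 = -117873 - 105183 = -223056)
Z(J) = 75*J (Z(J) = 25*(J + 2*J) = 25*(3*J) = 75*J)
l = -111772979/538 (l = (251/(-538) - 223056) + 75*204 = (251*(-1/538) - 223056) + 15300 = (-251/538 - 223056) + 15300 = -120004379/538 + 15300 = -111772979/538 ≈ -2.0776e+5)
1/l = 1/(-111772979/538) = -538/111772979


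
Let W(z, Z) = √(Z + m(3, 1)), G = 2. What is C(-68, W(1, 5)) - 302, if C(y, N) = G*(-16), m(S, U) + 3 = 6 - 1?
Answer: -334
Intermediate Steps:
m(S, U) = 2 (m(S, U) = -3 + (6 - 1) = -3 + 5 = 2)
W(z, Z) = √(2 + Z) (W(z, Z) = √(Z + 2) = √(2 + Z))
C(y, N) = -32 (C(y, N) = 2*(-16) = -32)
C(-68, W(1, 5)) - 302 = -32 - 302 = -334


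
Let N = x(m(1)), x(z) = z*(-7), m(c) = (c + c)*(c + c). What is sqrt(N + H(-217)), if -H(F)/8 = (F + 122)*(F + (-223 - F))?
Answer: 2*I*sqrt(42377) ≈ 411.71*I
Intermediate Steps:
m(c) = 4*c**2 (m(c) = (2*c)*(2*c) = 4*c**2)
H(F) = 217648 + 1784*F (H(F) = -8*(F + 122)*(F + (-223 - F)) = -8*(122 + F)*(-223) = -8*(-27206 - 223*F) = 217648 + 1784*F)
x(z) = -7*z
N = -28 (N = -28*1**2 = -28 ≈ -28.000)
sqrt(N + H(-217)) = sqrt(-28 + (217648 + 1784*(-217))) = sqrt(-28 + (217648 - 387128)) = sqrt(-28 - 169480) = sqrt(-169508) = 2*I*sqrt(42377)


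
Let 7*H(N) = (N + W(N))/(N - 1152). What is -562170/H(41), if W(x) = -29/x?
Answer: 12803702835/118 ≈ 1.0851e+8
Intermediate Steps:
H(N) = (N - 29/N)/(7*(-1152 + N)) (H(N) = ((N - 29/N)/(N - 1152))/7 = ((N - 29/N)/(-1152 + N))/7 = (N - 29/N)/(7*(-1152 + N)))
-562170/H(41) = -562170*287*(-1152 + 41)/(-29 + 41²) = -562170*(-318857/(-29 + 1681)) = -562170/((⅐)*(1/41)*(-1/1111)*1652) = -562170/(-236/45551) = -562170*(-45551/236) = 12803702835/118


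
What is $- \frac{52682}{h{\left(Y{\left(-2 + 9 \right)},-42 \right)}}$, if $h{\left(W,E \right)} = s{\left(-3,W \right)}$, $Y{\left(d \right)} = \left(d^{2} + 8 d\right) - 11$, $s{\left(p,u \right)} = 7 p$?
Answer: $\frac{7526}{3} \approx 2508.7$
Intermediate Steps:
$Y{\left(d \right)} = -11 + d^{2} + 8 d$
$h{\left(W,E \right)} = -21$ ($h{\left(W,E \right)} = 7 \left(-3\right) = -21$)
$- \frac{52682}{h{\left(Y{\left(-2 + 9 \right)},-42 \right)}} = - \frac{52682}{-21} = \left(-52682\right) \left(- \frac{1}{21}\right) = \frac{7526}{3}$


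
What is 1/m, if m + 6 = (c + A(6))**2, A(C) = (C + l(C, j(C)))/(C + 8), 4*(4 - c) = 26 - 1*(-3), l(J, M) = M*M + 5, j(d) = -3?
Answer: -784/2103 ≈ -0.37280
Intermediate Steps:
l(J, M) = 5 + M**2 (l(J, M) = M**2 + 5 = 5 + M**2)
c = -13/4 (c = 4 - (26 - 1*(-3))/4 = 4 - (26 + 3)/4 = 4 - 1/4*29 = 4 - 29/4 = -13/4 ≈ -3.2500)
A(C) = (14 + C)/(8 + C) (A(C) = (C + (5 + (-3)**2))/(C + 8) = (C + (5 + 9))/(8 + C) = (C + 14)/(8 + C) = (14 + C)/(8 + C))
m = -2103/784 (m = -6 + (-13/4 + (14 + 6)/(8 + 6))**2 = -6 + (-13/4 + 20/14)**2 = -6 + (-13/4 + (1/14)*20)**2 = -6 + (-13/4 + 10/7)**2 = -6 + (-51/28)**2 = -6 + 2601/784 = -2103/784 ≈ -2.6824)
1/m = 1/(-2103/784) = -784/2103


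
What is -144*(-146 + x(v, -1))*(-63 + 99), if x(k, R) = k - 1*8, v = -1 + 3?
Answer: 787968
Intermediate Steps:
v = 2
x(k, R) = -8 + k (x(k, R) = k - 8 = -8 + k)
-144*(-146 + x(v, -1))*(-63 + 99) = -144*(-146 + (-8 + 2))*(-63 + 99) = -144*(-146 - 6)*36 = -(-21888)*36 = -144*(-5472) = 787968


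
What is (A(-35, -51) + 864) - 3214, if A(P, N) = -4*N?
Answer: -2146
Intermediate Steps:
(A(-35, -51) + 864) - 3214 = (-4*(-51) + 864) - 3214 = (204 + 864) - 3214 = 1068 - 3214 = -2146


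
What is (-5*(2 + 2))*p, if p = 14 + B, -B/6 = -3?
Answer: -640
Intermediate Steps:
B = 18 (B = -6*(-3) = 18)
p = 32 (p = 14 + 18 = 32)
(-5*(2 + 2))*p = -5*(2 + 2)*32 = -5*4*32 = -20*32 = -640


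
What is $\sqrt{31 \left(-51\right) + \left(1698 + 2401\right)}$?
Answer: $\sqrt{2518} \approx 50.18$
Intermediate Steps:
$\sqrt{31 \left(-51\right) + \left(1698 + 2401\right)} = \sqrt{-1581 + 4099} = \sqrt{2518}$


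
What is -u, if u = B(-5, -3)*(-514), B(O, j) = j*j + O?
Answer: 2056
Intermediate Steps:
B(O, j) = O + j**2 (B(O, j) = j**2 + O = O + j**2)
u = -2056 (u = (-5 + (-3)**2)*(-514) = (-5 + 9)*(-514) = 4*(-514) = -2056)
-u = -1*(-2056) = 2056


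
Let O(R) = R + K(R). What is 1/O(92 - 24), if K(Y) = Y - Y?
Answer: 1/68 ≈ 0.014706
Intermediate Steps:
K(Y) = 0
O(R) = R (O(R) = R + 0 = R)
1/O(92 - 24) = 1/(92 - 24) = 1/68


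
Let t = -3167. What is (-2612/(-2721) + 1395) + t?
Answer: -4819000/2721 ≈ -1771.0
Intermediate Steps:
(-2612/(-2721) + 1395) + t = (-2612/(-2721) + 1395) - 3167 = (-2612*(-1/2721) + 1395) - 3167 = (2612/2721 + 1395) - 3167 = 3798407/2721 - 3167 = -4819000/2721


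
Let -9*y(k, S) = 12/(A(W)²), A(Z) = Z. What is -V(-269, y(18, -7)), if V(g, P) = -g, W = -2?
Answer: -269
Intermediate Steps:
y(k, S) = -⅓ (y(k, S) = -4/(3*((-2)²)) = -4/(3*4) = -⅑*3 = -⅓)
-V(-269, y(18, -7)) = -(-1)*(-269) = -1*269 = -269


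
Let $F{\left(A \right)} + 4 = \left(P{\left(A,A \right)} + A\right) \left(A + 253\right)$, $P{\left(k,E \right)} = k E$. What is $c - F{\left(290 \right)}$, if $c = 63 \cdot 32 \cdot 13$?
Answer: $-45797558$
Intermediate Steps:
$P{\left(k,E \right)} = E k$
$F{\left(A \right)} = -4 + \left(253 + A\right) \left(A + A^{2}\right)$ ($F{\left(A \right)} = -4 + \left(A A + A\right) \left(A + 253\right) = -4 + \left(A^{2} + A\right) \left(253 + A\right) = -4 + \left(A + A^{2}\right) \left(253 + A\right) = -4 + \left(253 + A\right) \left(A + A^{2}\right)$)
$c = 26208$ ($c = 2016 \cdot 13 = 26208$)
$c - F{\left(290 \right)} = 26208 - \left(-4 + 290^{3} + 253 \cdot 290 + 254 \cdot 290^{2}\right) = 26208 - \left(-4 + 24389000 + 73370 + 254 \cdot 84100\right) = 26208 - \left(-4 + 24389000 + 73370 + 21361400\right) = 26208 - 45823766 = -45797558$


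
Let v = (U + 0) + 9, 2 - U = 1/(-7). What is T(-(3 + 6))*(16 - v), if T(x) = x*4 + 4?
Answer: -1088/7 ≈ -155.43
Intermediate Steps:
T(x) = 4 + 4*x (T(x) = 4*x + 4 = 4 + 4*x)
U = 15/7 (U = 2 - 1/(-7) = 2 - 1*(-1/7) = 2 + 1/7 = 15/7 ≈ 2.1429)
v = 78/7 (v = (15/7 + 0) + 9 = 15/7 + 9 = 78/7 ≈ 11.143)
T(-(3 + 6))*(16 - v) = (4 + 4*(-(3 + 6)))*(16 - 1*78/7) = (4 + 4*(-1*9))*(16 - 78/7) = (4 + 4*(-9))*(34/7) = (4 - 36)*(34/7) = -32*34/7 = -1088/7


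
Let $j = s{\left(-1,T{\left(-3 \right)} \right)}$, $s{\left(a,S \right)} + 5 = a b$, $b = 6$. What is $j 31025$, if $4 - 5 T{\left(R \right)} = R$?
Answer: $-341275$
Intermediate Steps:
$T{\left(R \right)} = \frac{4}{5} - \frac{R}{5}$
$s{\left(a,S \right)} = -5 + 6 a$ ($s{\left(a,S \right)} = -5 + a 6 = -5 + 6 a$)
$j = -11$ ($j = -5 + 6 \left(-1\right) = -5 - 6 = -11$)
$j 31025 = \left(-11\right) 31025 = -341275$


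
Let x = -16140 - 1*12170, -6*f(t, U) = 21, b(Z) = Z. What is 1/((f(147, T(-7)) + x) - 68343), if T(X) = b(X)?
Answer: -2/193313 ≈ -1.0346e-5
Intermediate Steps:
T(X) = X
f(t, U) = -7/2 (f(t, U) = -⅙*21 = -7/2)
x = -28310 (x = -16140 - 12170 = -28310)
1/((f(147, T(-7)) + x) - 68343) = 1/((-7/2 - 28310) - 68343) = 1/(-56627/2 - 68343) = 1/(-193313/2) = -2/193313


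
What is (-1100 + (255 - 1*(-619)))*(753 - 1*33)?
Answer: -162720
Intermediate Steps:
(-1100 + (255 - 1*(-619)))*(753 - 1*33) = (-1100 + (255 + 619))*(753 - 33) = (-1100 + 874)*720 = -226*720 = -162720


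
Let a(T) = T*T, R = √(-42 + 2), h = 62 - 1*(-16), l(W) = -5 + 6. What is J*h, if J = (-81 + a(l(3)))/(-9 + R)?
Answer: 56160/121 + 12480*I*√10/121 ≈ 464.13 + 326.16*I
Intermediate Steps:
l(W) = 1
h = 78 (h = 62 + 16 = 78)
R = 2*I*√10 (R = √(-40) = 2*I*√10 ≈ 6.3246*I)
a(T) = T²
J = -80/(-9 + 2*I*√10) (J = (-81 + 1²)/(-9 + 2*I*√10) = (-81 + 1)/(-9 + 2*I*√10) = -80/(-9 + 2*I*√10) ≈ 5.9504 + 4.1815*I)
J*h = (720/121 + 160*I*√10/121)*78 = 56160/121 + 12480*I*√10/121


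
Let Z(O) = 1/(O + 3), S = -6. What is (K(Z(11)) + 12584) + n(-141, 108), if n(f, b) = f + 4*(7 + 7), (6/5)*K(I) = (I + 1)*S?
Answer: 174911/14 ≈ 12494.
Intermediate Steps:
Z(O) = 1/(3 + O)
K(I) = -5 - 5*I (K(I) = 5*((I + 1)*(-6))/6 = 5*((1 + I)*(-6))/6 = 5*(-6 - 6*I)/6 = -5 - 5*I)
n(f, b) = 56 + f (n(f, b) = f + 4*14 = f + 56 = 56 + f)
(K(Z(11)) + 12584) + n(-141, 108) = ((-5 - 5/(3 + 11)) + 12584) + (56 - 141) = ((-5 - 5/14) + 12584) - 85 = (-75/14 + 12584) - 85 = 176101/14 - 85 = 174911/14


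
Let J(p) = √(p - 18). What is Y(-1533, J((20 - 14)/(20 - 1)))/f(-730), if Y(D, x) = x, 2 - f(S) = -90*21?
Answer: I*√399/8987 ≈ 0.0022227*I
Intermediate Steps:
f(S) = 1892 (f(S) = 2 - (-90)*21 = 2 - 1*(-1890) = 2 + 1890 = 1892)
J(p) = √(-18 + p)
Y(-1533, J((20 - 14)/(20 - 1)))/f(-730) = √(-18 + (20 - 14)/(20 - 1))/1892 = √(-18 + 6/19)*(1/1892) = √(-336/19)*(1/1892) = (4*I*√399/19)*(1/1892) = I*√399/8987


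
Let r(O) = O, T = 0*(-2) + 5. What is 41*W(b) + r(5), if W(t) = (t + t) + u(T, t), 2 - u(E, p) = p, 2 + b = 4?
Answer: 169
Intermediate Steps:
b = 2 (b = -2 + 4 = 2)
T = 5 (T = 0 + 5 = 5)
u(E, p) = 2 - p
W(t) = 2 + t (W(t) = (t + t) + (2 - t) = 2*t + (2 - t) = 2 + t)
41*W(b) + r(5) = 41*(2 + 2) + 5 = 41*4 + 5 = 164 + 5 = 169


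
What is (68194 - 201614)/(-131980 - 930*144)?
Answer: 6671/13295 ≈ 0.50177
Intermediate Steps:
(68194 - 201614)/(-131980 - 930*144) = -133420/(-131980 - 133920) = -133420/(-265900) = -133420*(-1/265900) = 6671/13295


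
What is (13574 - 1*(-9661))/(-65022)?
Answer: -7745/21674 ≈ -0.35734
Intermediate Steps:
(13574 - 1*(-9661))/(-65022) = (13574 + 9661)*(-1/65022) = 23235*(-1/65022) = -7745/21674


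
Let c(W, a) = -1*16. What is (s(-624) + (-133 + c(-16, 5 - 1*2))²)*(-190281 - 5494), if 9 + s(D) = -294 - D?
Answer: -4409244550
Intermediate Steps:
c(W, a) = -16
s(D) = -303 - D (s(D) = -9 + (-294 - D) = -303 - D)
(s(-624) + (-133 + c(-16, 5 - 1*2))²)*(-190281 - 5494) = ((-303 - 1*(-624)) + (-133 - 16)²)*(-190281 - 5494) = ((-303 + 624) + (-149)²)*(-195775) = (321 + 22201)*(-195775) = 22522*(-195775) = -4409244550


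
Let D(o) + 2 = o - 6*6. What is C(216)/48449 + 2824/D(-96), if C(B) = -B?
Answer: -68424460/3246083 ≈ -21.079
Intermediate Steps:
D(o) = -38 + o (D(o) = -2 + (o - 6*6) = -2 + (o - 36) = -2 + (-36 + o) = -38 + o)
C(216)/48449 + 2824/D(-96) = -1*216/48449 + 2824/(-38 - 96) = -216*1/48449 + 2824/(-134) = -216/48449 + 2824*(-1/134) = -216/48449 - 1412/67 = -68424460/3246083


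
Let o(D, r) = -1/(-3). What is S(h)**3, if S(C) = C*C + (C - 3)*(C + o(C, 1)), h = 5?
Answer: 1225043/27 ≈ 45372.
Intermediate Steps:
o(D, r) = 1/3 (o(D, r) = -1*(-1/3) = 1/3)
S(C) = C**2 + (-3 + C)*(1/3 + C) (S(C) = C*C + (C - 3)*(C + 1/3) = C**2 + (-3 + C)*(1/3 + C))
S(h)**3 = (-1 + 2*5**2 - 8/3*5)**3 = (-1 + 2*25 - 40/3)**3 = (-1 + 50 - 40/3)**3 = (107/3)**3 = 1225043/27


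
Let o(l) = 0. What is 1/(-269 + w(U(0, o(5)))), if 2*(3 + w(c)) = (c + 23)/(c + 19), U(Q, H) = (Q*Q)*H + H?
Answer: -38/10313 ≈ -0.0036847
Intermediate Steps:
U(Q, H) = H + H*Q² (U(Q, H) = Q²*H + H = H*Q² + H = H + H*Q²)
w(c) = -3 + (23 + c)/(2*(19 + c)) (w(c) = -3 + ((c + 23)/(c + 19))/2 = -3 + ((23 + c)/(19 + c))/2 = -3 + (23 + c)/(2*(19 + c)))
1/(-269 + w(U(0, o(5)))) = 1/(-269 + (-91 - 0*(1 + 0²))/(2*(19 + 0*(1 + 0²)))) = 1/(-269 + (-91 - 0*(1 + 0))/(2*(19 + 0*(1 + 0)))) = 1/(-269 + (-91 - 0)/(2*(19 + 0*1))) = 1/(-269 + (-91 - 5*0)/(2*(19 + 0))) = 1/(-269 + (½)*(-91 + 0)/19) = 1/(-269 + (½)*(1/19)*(-91)) = 1/(-269 - 91/38) = 1/(-10313/38) = -38/10313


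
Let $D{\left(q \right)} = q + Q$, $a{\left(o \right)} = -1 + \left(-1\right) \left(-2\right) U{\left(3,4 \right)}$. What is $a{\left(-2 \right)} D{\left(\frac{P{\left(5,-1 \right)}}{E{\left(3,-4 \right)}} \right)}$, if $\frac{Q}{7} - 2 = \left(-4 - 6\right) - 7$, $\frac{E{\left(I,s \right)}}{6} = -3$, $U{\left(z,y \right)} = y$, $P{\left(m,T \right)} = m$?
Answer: $- \frac{13265}{18} \approx -736.94$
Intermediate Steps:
$E{\left(I,s \right)} = -18$ ($E{\left(I,s \right)} = 6 \left(-3\right) = -18$)
$Q = -105$ ($Q = 14 + 7 \left(\left(-4 - 6\right) - 7\right) = 14 + 7 \left(-10 - 7\right) = 14 + 7 \left(-17\right) = 14 - 119 = -105$)
$a{\left(o \right)} = 7$ ($a{\left(o \right)} = -1 + \left(-1\right) \left(-2\right) 4 = -1 + 2 \cdot 4 = -1 + 8 = 7$)
$D{\left(q \right)} = -105 + q$ ($D{\left(q \right)} = q - 105 = -105 + q$)
$a{\left(-2 \right)} D{\left(\frac{P{\left(5,-1 \right)}}{E{\left(3,-4 \right)}} \right)} = 7 \left(-105 + \frac{5}{-18}\right) = 7 \left(-105 + 5 \left(- \frac{1}{18}\right)\right) = 7 \left(-105 - \frac{5}{18}\right) = 7 \left(- \frac{1895}{18}\right) = - \frac{13265}{18}$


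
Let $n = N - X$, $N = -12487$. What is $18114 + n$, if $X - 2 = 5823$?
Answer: $-198$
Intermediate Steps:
$X = 5825$ ($X = 2 + 5823 = 5825$)
$n = -18312$ ($n = -12487 - 5825 = -18312$)
$18114 + n = 18114 - 18312 = -198$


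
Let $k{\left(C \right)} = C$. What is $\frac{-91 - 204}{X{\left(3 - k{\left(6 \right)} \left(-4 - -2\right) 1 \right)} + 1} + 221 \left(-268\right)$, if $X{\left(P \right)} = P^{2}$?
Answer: $- \frac{13385823}{226} \approx -59229.0$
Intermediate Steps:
$\frac{-91 - 204}{X{\left(3 - k{\left(6 \right)} \left(-4 - -2\right) 1 \right)} + 1} + 221 \left(-268\right) = \frac{-91 - 204}{\left(3 - 6 \left(-4 - -2\right) 1\right)^{2} + 1} + 221 \left(-268\right) = - \frac{295}{\left(3 - 6 \left(-4 + 2\right) 1\right)^{2} + 1} - 59228 = - \frac{295}{\left(3 - 6 \left(-2\right) 1\right)^{2} + 1} - 59228 = - \frac{295}{\left(3 - \left(-12\right) 1\right)^{2} + 1} - 59228 = - \frac{295}{\left(3 - -12\right)^{2} + 1} - 59228 = - \frac{295}{\left(3 + 12\right)^{2} + 1} - 59228 = - \frac{295}{15^{2} + 1} - 59228 = - \frac{295}{225 + 1} - 59228 = - \frac{295}{226} - 59228 = - \frac{13385823}{226}$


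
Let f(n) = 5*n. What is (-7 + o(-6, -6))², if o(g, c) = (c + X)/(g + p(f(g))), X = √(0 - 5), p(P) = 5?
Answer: (1 + I*√5)² ≈ -4.0 + 4.4721*I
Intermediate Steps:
X = I*√5 (X = √(-5) = I*√5 ≈ 2.2361*I)
o(g, c) = (c + I*√5)/(5 + g) (o(g, c) = (c + I*√5)/(g + 5) = (c + I*√5)/(5 + g))
(-7 + o(-6, -6))² = (-7 + (-6 + I*√5)/(5 - 6))² = (-7 + (-6 + I*√5)/(-1))² = (-7 - (-6 + I*√5))² = (-7 + (6 - I*√5))² = (-1 - I*√5)²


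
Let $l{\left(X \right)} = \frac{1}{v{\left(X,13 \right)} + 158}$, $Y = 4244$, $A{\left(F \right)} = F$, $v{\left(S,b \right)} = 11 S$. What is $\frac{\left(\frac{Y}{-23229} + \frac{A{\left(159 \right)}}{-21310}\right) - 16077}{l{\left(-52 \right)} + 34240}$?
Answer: $- \frac{183042504072463}{389830239824245} \approx -0.46954$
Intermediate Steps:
$l{\left(X \right)} = \frac{1}{158 + 11 X}$ ($l{\left(X \right)} = \frac{1}{11 X + 158} = \frac{1}{158 + 11 X}$)
$\frac{\left(\frac{Y}{-23229} + \frac{A{\left(159 \right)}}{-21310}\right) - 16077}{l{\left(-52 \right)} + 34240} = \frac{\left(\frac{4244}{-23229} + \frac{159}{-21310}\right) - 16077}{\frac{1}{158 + 11 \left(-52\right)} + 34240} = \frac{\left(4244 \left(- \frac{1}{23229}\right) + 159 \left(- \frac{1}{21310}\right)\right) - 16077}{\frac{1}{158 - 572} + 34240} = \frac{\left(- \frac{4244}{23229} - \frac{159}{21310}\right) - 16077}{\frac{1}{-414} + 34240} = \frac{- \frac{94133051}{495009990} - 16077}{- \frac{1}{414} + 34240} = - \frac{7958369742281}{495009990 \cdot \frac{14175359}{414}} = \left(- \frac{7958369742281}{495009990}\right) \frac{414}{14175359} = - \frac{183042504072463}{389830239824245}$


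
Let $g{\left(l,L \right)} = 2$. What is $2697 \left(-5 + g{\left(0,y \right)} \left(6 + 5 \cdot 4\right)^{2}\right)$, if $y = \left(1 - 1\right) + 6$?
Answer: $3632859$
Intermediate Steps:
$y = 6$ ($y = 0 + 6 = 6$)
$2697 \left(-5 + g{\left(0,y \right)} \left(6 + 5 \cdot 4\right)^{2}\right) = 2697 \left(-5 + 2 \left(6 + 5 \cdot 4\right)^{2}\right) = 2697 \left(-5 + 2 \left(6 + 20\right)^{2}\right) = 2697 \left(-5 + 2 \cdot 26^{2}\right) = 2697 \left(-5 + 2 \cdot 676\right) = 2697 \left(-5 + 1352\right) = 2697 \cdot 1347 = 3632859$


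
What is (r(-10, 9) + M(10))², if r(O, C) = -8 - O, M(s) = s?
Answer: 144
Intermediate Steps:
(r(-10, 9) + M(10))² = ((-8 - 1*(-10)) + 10)² = ((-8 + 10) + 10)² = (2 + 10)² = 12² = 144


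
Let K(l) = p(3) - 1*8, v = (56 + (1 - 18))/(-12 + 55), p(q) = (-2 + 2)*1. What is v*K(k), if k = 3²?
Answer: -312/43 ≈ -7.2558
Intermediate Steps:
p(q) = 0 (p(q) = 0*1 = 0)
k = 9
v = 39/43 (v = (56 - 17)/43 = 39*(1/43) = 39/43 ≈ 0.90698)
K(l) = -8 (K(l) = 0 - 1*8 = 0 - 8 = -8)
v*K(k) = (39/43)*(-8) = -312/43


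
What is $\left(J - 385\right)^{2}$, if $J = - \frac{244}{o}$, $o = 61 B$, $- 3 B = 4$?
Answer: $145924$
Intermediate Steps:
$B = - \frac{4}{3}$ ($B = \left(- \frac{1}{3}\right) 4 = - \frac{4}{3} \approx -1.3333$)
$o = - \frac{244}{3}$ ($o = 61 \left(- \frac{4}{3}\right) = - \frac{244}{3} \approx -81.333$)
$J = 3$ ($J = - \frac{244}{- \frac{244}{3}} = \left(-244\right) \left(- \frac{3}{244}\right) = 3$)
$\left(J - 385\right)^{2} = \left(3 - 385\right)^{2} = \left(-382\right)^{2} = 145924$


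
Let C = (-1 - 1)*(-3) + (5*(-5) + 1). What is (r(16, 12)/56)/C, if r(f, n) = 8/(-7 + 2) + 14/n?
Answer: 13/30240 ≈ 0.00042989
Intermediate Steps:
r(f, n) = -8/5 + 14/n (r(f, n) = 8/(-5) + 14/n = 8*(-1/5) + 14/n = -8/5 + 14/n)
C = -18 (C = -2*(-3) + (-25 + 1) = 6 - 24 = -18)
(r(16, 12)/56)/C = ((-8/5 + 14/12)/56)/(-18) = ((-8/5 + 14*(1/12))*(1/56))*(-1/18) = ((-8/5 + 7/6)*(1/56))*(-1/18) = -13/30*1/56*(-1/18) = -13/1680*(-1/18) = 13/30240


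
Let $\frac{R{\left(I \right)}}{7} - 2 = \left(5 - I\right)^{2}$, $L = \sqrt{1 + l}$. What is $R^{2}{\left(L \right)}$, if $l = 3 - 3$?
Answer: $15876$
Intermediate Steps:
$l = 0$ ($l = 3 - 3 = 0$)
$L = 1$ ($L = \sqrt{1 + 0} = \sqrt{1} = 1$)
$R{\left(I \right)} = 14 + 7 \left(5 - I\right)^{2}$
$R^{2}{\left(L \right)} = \left(14 + 7 \left(-5 + 1\right)^{2}\right)^{2} = \left(14 + 7 \left(-4\right)^{2}\right)^{2} = \left(14 + 7 \cdot 16\right)^{2} = \left(14 + 112\right)^{2} = 126^{2} = 15876$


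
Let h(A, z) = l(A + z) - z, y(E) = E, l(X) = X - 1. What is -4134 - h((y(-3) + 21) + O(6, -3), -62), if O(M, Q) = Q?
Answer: -4148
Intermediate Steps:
l(X) = -1 + X
h(A, z) = -1 + A (h(A, z) = (-1 + (A + z)) - z = (-1 + A + z) - z = -1 + A)
-4134 - h((y(-3) + 21) + O(6, -3), -62) = -4134 - (-1 + ((-3 + 21) - 3)) = -4134 - (-1 + (18 - 3)) = -4134 - (-1 + 15) = -4134 - 1*14 = -4134 - 14 = -4148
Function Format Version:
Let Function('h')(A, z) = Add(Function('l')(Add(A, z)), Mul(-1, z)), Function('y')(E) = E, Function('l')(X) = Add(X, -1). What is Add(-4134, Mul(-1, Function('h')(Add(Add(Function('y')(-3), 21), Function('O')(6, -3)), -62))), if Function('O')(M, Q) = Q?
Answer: -4148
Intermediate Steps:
Function('l')(X) = Add(-1, X)
Function('h')(A, z) = Add(-1, A) (Function('h')(A, z) = Add(Add(-1, Add(A, z)), Mul(-1, z)) = Add(Add(-1, A, z), Mul(-1, z)) = Add(-1, A))
Add(-4134, Mul(-1, Function('h')(Add(Add(Function('y')(-3), 21), Function('O')(6, -3)), -62))) = Add(-4134, Mul(-1, Add(-1, Add(Add(-3, 21), -3)))) = Add(-4134, Mul(-1, Add(-1, Add(18, -3)))) = Add(-4134, Mul(-1, Add(-1, 15))) = Add(-4134, Mul(-1, 14)) = Add(-4134, -14) = -4148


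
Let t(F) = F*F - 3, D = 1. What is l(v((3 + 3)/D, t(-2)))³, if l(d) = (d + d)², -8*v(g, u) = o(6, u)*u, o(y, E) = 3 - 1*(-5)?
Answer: 64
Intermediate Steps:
o(y, E) = 8 (o(y, E) = 3 + 5 = 8)
t(F) = -3 + F² (t(F) = F² - 3 = -3 + F²)
v(g, u) = -u
l(d) = 4*d² (l(d) = (2*d)² = 4*d²)
l(v((3 + 3)/D, t(-2)))³ = (4*(-(-3 + (-2)²))²)³ = (4*(-(-3 + 4))²)³ = (4*(-1*1)²)³ = (4*(-1)²)³ = (4*1)³ = 4³ = 64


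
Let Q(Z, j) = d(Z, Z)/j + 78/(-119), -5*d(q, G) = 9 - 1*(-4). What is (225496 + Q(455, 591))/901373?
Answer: 79294308883/316963308585 ≈ 0.25017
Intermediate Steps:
d(q, G) = -13/5 (d(q, G) = -(9 - 1*(-4))/5 = -(9 + 4)/5 = -⅕*13 = -13/5)
Q(Z, j) = -78/119 - 13/(5*j) (Q(Z, j) = -13/(5*j) + 78/(-119) = -13/(5*j) + 78*(-1/119) = -13/(5*j) - 78/119 = -78/119 - 13/(5*j))
(225496 + Q(455, 591))/901373 = (225496 + (13/595)*(-119 - 30*591)/591)/901373 = (225496 + (13/595)*(1/591)*(-119 - 17730))*(1/901373) = (225496 + (13/595)*(1/591)*(-17849))*(1/901373) = (225496 - 232037/351645)*(1/901373) = (79294308883/351645)*(1/901373) = 79294308883/316963308585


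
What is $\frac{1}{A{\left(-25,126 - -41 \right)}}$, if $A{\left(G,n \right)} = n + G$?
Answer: $\frac{1}{142} \approx 0.0070423$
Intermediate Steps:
$A{\left(G,n \right)} = G + n$
$\frac{1}{A{\left(-25,126 - -41 \right)}} = \frac{1}{-25 + \left(126 - -41\right)} = \frac{1}{-25 + \left(126 + 41\right)} = \frac{1}{-25 + 167} = \frac{1}{142}$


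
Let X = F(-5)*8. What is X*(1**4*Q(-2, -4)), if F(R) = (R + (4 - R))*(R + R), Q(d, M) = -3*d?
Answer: -1920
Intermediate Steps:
F(R) = 8*R (F(R) = 4*(2*R) = 8*R)
X = -320 (X = (8*(-5))*8 = -40*8 = -320)
X*(1**4*Q(-2, -4)) = -320*1**4*(-3*(-2)) = -320*6 = -1920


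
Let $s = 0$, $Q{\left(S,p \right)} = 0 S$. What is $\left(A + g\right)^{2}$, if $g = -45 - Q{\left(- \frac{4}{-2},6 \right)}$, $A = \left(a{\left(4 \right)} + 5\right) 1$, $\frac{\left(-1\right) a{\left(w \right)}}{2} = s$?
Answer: $1600$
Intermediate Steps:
$Q{\left(S,p \right)} = 0$
$a{\left(w \right)} = 0$ ($a{\left(w \right)} = \left(-2\right) 0 = 0$)
$A = 5$ ($A = \left(0 + 5\right) 1 = 5 \cdot 1 = 5$)
$g = -45$ ($g = -45 - 0 = -45 + 0 = -45$)
$\left(A + g\right)^{2} = \left(5 - 45\right)^{2} = \left(-40\right)^{2} = 1600$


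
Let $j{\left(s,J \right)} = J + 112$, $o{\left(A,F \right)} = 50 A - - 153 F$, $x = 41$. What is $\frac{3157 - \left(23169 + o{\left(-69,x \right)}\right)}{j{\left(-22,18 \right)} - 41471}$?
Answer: $\frac{22835}{41341} \approx 0.55236$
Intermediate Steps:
$o{\left(A,F \right)} = 50 A + 153 F$
$j{\left(s,J \right)} = 112 + J$
$\frac{3157 - \left(23169 + o{\left(-69,x \right)}\right)}{j{\left(-22,18 \right)} - 41471} = \frac{3157 - \left(23169 - 3450 + 6273\right)}{\left(112 + 18\right) - 41471} = \frac{3157 - 25992}{130 - 41471} = \frac{3157 - 25992}{-41341} = \left(3157 - 25992\right) \left(- \frac{1}{41341}\right) = \left(-22835\right) \left(- \frac{1}{41341}\right) = \frac{22835}{41341}$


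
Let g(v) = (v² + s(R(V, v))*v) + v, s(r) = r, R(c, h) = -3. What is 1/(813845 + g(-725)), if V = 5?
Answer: 1/1340920 ≈ 7.4576e-7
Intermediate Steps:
g(v) = v² - 2*v (g(v) = (v² - 3*v) + v = v² - 2*v)
1/(813845 + g(-725)) = 1/(813845 - 725*(-2 - 725)) = 1/(813845 - 725*(-727)) = 1/(813845 + 527075) = 1/1340920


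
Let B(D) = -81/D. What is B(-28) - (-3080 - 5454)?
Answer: 239033/28 ≈ 8536.9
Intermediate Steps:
B(-28) - (-3080 - 5454) = -81/(-28) - (-3080 - 5454) = -81*(-1/28) - 1*(-8534) = 81/28 + 8534 = 239033/28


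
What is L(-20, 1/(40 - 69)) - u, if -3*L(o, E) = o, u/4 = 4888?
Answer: -58636/3 ≈ -19545.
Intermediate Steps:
u = 19552 (u = 4*4888 = 19552)
L(o, E) = -o/3
L(-20, 1/(40 - 69)) - u = -⅓*(-20) - 1*19552 = 20/3 - 19552 = -58636/3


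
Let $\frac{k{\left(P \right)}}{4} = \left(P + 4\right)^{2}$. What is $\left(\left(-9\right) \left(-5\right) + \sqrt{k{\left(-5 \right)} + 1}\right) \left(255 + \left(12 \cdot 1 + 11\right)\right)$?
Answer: $12510 + 278 \sqrt{5} \approx 13132.0$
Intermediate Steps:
$k{\left(P \right)} = 4 \left(4 + P\right)^{2}$ ($k{\left(P \right)} = 4 \left(P + 4\right)^{2} = 4 \left(4 + P\right)^{2}$)
$\left(\left(-9\right) \left(-5\right) + \sqrt{k{\left(-5 \right)} + 1}\right) \left(255 + \left(12 \cdot 1 + 11\right)\right) = \left(\left(-9\right) \left(-5\right) + \sqrt{4 \left(4 - 5\right)^{2} + 1}\right) \left(255 + \left(12 \cdot 1 + 11\right)\right) = \left(45 + \sqrt{4 \left(-1\right)^{2} + 1}\right) \left(255 + \left(12 + 11\right)\right) = \left(45 + \sqrt{4 \cdot 1 + 1}\right) \left(255 + 23\right) = \left(45 + \sqrt{4 + 1}\right) 278 = \left(45 + \sqrt{5}\right) 278 = 12510 + 278 \sqrt{5}$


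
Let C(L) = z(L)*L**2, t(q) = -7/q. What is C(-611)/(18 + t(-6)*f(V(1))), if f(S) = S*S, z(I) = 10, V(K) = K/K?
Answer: 4479852/23 ≈ 1.9478e+5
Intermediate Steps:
V(K) = 1
f(S) = S**2
C(L) = 10*L**2
C(-611)/(18 + t(-6)*f(V(1))) = (10*(-611)**2)/(18 - 7/(-6)*1**2) = (10*373321)/(18 - 7*(-1/6)*1) = 3733210/(18 + (7/6)*1) = 3733210/(18 + 7/6) = 3733210/(115/6) = 3733210*(6/115) = 4479852/23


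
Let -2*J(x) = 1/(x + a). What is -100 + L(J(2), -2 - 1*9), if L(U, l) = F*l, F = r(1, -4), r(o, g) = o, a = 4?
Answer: -111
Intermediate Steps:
F = 1
J(x) = -1/(2*(4 + x)) (J(x) = -1/(2*(x + 4)) = -1/(2*(4 + x)))
L(U, l) = l (L(U, l) = 1*l = l)
-100 + L(J(2), -2 - 1*9) = -100 + (-2 - 1*9) = -100 + (-2 - 9) = -100 - 11 = -111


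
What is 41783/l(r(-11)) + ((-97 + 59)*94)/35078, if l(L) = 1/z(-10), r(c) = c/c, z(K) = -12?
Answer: -8793986230/17539 ≈ -5.0140e+5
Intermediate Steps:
r(c) = 1
l(L) = -1/12 (l(L) = 1/(-12) = -1/12)
41783/l(r(-11)) + ((-97 + 59)*94)/35078 = 41783/(-1/12) + ((-97 + 59)*94)/35078 = 41783*(-12) - 38*94*(1/35078) = -501396 - 3572*1/35078 = -501396 - 1786/17539 = -8793986230/17539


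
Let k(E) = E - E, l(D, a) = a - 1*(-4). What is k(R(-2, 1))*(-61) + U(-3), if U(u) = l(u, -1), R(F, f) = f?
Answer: 3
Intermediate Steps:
l(D, a) = 4 + a (l(D, a) = a + 4 = 4 + a)
k(E) = 0
U(u) = 3 (U(u) = 4 - 1 = 3)
k(R(-2, 1))*(-61) + U(-3) = 0*(-61) + 3 = 0 + 3 = 3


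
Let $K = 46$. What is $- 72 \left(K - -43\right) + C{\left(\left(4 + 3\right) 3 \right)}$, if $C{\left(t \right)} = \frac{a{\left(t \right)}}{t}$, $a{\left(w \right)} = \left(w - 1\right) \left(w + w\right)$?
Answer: $-6368$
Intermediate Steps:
$a{\left(w \right)} = 2 w \left(-1 + w\right)$ ($a{\left(w \right)} = \left(-1 + w\right) 2 w = 2 w \left(-1 + w\right)$)
$C{\left(t \right)} = -2 + 2 t$ ($C{\left(t \right)} = \frac{2 t \left(-1 + t\right)}{t} = -2 + 2 t$)
$- 72 \left(K - -43\right) + C{\left(\left(4 + 3\right) 3 \right)} = - 72 \left(46 - -43\right) - \left(2 - 2 \left(4 + 3\right) 3\right) = - 72 \left(46 + 43\right) - \left(2 - 2 \cdot 7 \cdot 3\right) = \left(-72\right) 89 + \left(-2 + 2 \cdot 21\right) = -6408 + \left(-2 + 42\right) = -6408 + 40 = -6368$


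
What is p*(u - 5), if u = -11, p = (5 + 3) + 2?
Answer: -160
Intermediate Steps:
p = 10 (p = 8 + 2 = 10)
p*(u - 5) = 10*(-11 - 5) = 10*(-16) = -160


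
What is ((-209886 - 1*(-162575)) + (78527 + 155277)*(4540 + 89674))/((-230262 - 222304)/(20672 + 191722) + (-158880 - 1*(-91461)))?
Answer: -2339261080830765/7159921826 ≈ -3.2672e+5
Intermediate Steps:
((-209886 - 1*(-162575)) + (78527 + 155277)*(4540 + 89674))/((-230262 - 222304)/(20672 + 191722) + (-158880 - 1*(-91461))) = ((-209886 + 162575) + 233804*94214)/(-452566/212394 + (-158880 + 91461)) = (-47311 + 22027610056)/(-452566*1/212394 - 67419) = 22027562745/(-226283/106197 - 67419) = 22027562745/(-7159921826/106197) = 22027562745*(-106197/7159921826) = -2339261080830765/7159921826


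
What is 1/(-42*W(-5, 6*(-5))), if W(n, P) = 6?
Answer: -1/252 ≈ -0.0039683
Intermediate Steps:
1/(-42*W(-5, 6*(-5))) = 1/(-42*6) = 1/(-252) = -1/252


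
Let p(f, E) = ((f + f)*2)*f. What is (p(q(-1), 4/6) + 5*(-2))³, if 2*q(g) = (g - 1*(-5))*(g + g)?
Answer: 157464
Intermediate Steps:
q(g) = g*(5 + g) (q(g) = ((g - 1*(-5))*(g + g))/2 = ((g + 5)*(2*g))/2 = ((5 + g)*(2*g))/2 = (2*g*(5 + g))/2 = g*(5 + g))
p(f, E) = 4*f² (p(f, E) = ((2*f)*2)*f = (4*f)*f = 4*f²)
(p(q(-1), 4/6) + 5*(-2))³ = (4*(-(5 - 1))² + 5*(-2))³ = (4*(-1*4)² - 10)³ = (4*(-4)² - 10)³ = (4*16 - 10)³ = (64 - 10)³ = 54³ = 157464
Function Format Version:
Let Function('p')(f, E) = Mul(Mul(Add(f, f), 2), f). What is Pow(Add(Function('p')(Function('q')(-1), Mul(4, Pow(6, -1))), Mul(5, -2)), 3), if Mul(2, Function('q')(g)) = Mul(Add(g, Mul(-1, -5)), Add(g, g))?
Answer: 157464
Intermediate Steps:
Function('q')(g) = Mul(g, Add(5, g)) (Function('q')(g) = Mul(Rational(1, 2), Mul(Add(g, Mul(-1, -5)), Add(g, g))) = Mul(Rational(1, 2), Mul(Add(g, 5), Mul(2, g))) = Mul(Rational(1, 2), Mul(Add(5, g), Mul(2, g))) = Mul(Rational(1, 2), Mul(2, g, Add(5, g))) = Mul(g, Add(5, g)))
Function('p')(f, E) = Mul(4, Pow(f, 2)) (Function('p')(f, E) = Mul(Mul(Mul(2, f), 2), f) = Mul(Mul(4, f), f) = Mul(4, Pow(f, 2)))
Pow(Add(Function('p')(Function('q')(-1), Mul(4, Pow(6, -1))), Mul(5, -2)), 3) = Pow(Add(Mul(4, Pow(Mul(-1, Add(5, -1)), 2)), Mul(5, -2)), 3) = Pow(Add(Mul(4, Pow(Mul(-1, 4), 2)), -10), 3) = Pow(Add(Mul(4, Pow(-4, 2)), -10), 3) = Pow(Add(Mul(4, 16), -10), 3) = Pow(Add(64, -10), 3) = Pow(54, 3) = 157464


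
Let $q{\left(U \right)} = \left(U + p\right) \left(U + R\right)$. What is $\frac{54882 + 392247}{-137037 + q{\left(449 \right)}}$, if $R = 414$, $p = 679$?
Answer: $\frac{149043}{278809} \approx 0.53457$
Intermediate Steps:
$q{\left(U \right)} = \left(414 + U\right) \left(679 + U\right)$ ($q{\left(U \right)} = \left(U + 679\right) \left(U + 414\right) = \left(679 + U\right) \left(414 + U\right) = \left(414 + U\right) \left(679 + U\right)$)
$\frac{54882 + 392247}{-137037 + q{\left(449 \right)}} = \frac{54882 + 392247}{-137037 + \left(281106 + 449^{2} + 1093 \cdot 449\right)} = \frac{447129}{-137037 + \left(281106 + 201601 + 490757\right)} = \frac{447129}{-137037 + 973464} = \frac{447129}{836427} = 447129 \cdot \frac{1}{836427} = \frac{149043}{278809}$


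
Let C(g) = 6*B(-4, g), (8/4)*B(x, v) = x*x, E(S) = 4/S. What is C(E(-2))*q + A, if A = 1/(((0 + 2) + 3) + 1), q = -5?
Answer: -1439/6 ≈ -239.83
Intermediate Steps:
B(x, v) = x²/2 (B(x, v) = (x*x)/2 = x²/2)
C(g) = 48 (C(g) = 6*((½)*(-4)²) = 6*((½)*16) = 6*8 = 48)
A = ⅙ (A = 1/((2 + 3) + 1) = 1/(5 + 1) = 1/6 = ⅙ ≈ 0.16667)
C(E(-2))*q + A = 48*(-5) + ⅙ = -240 + ⅙ = -1439/6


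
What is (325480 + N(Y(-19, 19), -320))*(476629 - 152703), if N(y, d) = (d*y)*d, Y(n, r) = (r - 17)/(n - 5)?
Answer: 308001797840/3 ≈ 1.0267e+11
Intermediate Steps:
Y(n, r) = (-17 + r)/(-5 + n)
N(y, d) = y*d**2
(325480 + N(Y(-19, 19), -320))*(476629 - 152703) = (325480 + ((-17 + 19)/(-5 - 19))*(-320)**2)*(476629 - 152703) = (325480 + (2/(-24))*102400)*323926 = (325480 - 1/24*2*102400)*323926 = (325480 - 1/12*102400)*323926 = (325480 - 25600/3)*323926 = (950840/3)*323926 = 308001797840/3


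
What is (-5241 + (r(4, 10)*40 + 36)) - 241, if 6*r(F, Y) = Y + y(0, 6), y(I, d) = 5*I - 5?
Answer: -16238/3 ≈ -5412.7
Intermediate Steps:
y(I, d) = -5 + 5*I
r(F, Y) = -⅚ + Y/6 (r(F, Y) = (Y + (-5 + 5*0))/6 = (Y + (-5 + 0))/6 = (Y - 5)/6 = (-5 + Y)/6 = -⅚ + Y/6)
(-5241 + (r(4, 10)*40 + 36)) - 241 = (-5241 + ((-⅚ + (⅙)*10)*40 + 36)) - 241 = (-5241 + ((-⅚ + 5/3)*40 + 36)) - 241 = (-5241 + ((⅚)*40 + 36)) - 241 = (-5241 + (100/3 + 36)) - 241 = (-5241 + 208/3) - 241 = -15515/3 - 241 = -16238/3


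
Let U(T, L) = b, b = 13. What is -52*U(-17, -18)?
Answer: -676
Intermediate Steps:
U(T, L) = 13
-52*U(-17, -18) = -52*13 = -676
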